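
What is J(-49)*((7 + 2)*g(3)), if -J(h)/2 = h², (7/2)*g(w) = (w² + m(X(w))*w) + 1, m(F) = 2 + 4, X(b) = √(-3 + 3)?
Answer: -345744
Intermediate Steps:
X(b) = 0 (X(b) = √0 = 0)
m(F) = 6
g(w) = 2/7 + 2*w²/7 + 12*w/7 (g(w) = 2*((w² + 6*w) + 1)/7 = 2*(1 + w² + 6*w)/7 = 2/7 + 2*w²/7 + 12*w/7)
J(h) = -2*h²
J(-49)*((7 + 2)*g(3)) = (-2*(-49)²)*((7 + 2)*(2/7 + (2/7)*3² + (12/7)*3)) = (-2*2401)*(9*(2/7 + (2/7)*9 + 36/7)) = -43218*(2/7 + 18/7 + 36/7) = -43218*8 = -4802*72 = -345744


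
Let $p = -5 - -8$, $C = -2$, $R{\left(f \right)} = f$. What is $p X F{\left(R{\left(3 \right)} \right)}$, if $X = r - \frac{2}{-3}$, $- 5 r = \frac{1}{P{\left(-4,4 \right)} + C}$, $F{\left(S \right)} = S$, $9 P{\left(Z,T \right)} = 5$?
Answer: $\frac{471}{65} \approx 7.2462$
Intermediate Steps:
$P{\left(Z,T \right)} = \frac{5}{9}$ ($P{\left(Z,T \right)} = \frac{1}{9} \cdot 5 = \frac{5}{9}$)
$p = 3$ ($p = -5 + 8 = 3$)
$r = \frac{9}{65}$ ($r = - \frac{1}{5 \left(\frac{5}{9} - 2\right)} = - \frac{1}{5 \left(- \frac{13}{9}\right)} = \left(- \frac{1}{5}\right) \left(- \frac{9}{13}\right) = \frac{9}{65} \approx 0.13846$)
$X = \frac{157}{195}$ ($X = \frac{9}{65} - \frac{2}{-3} = \frac{9}{65} - 2 \left(- \frac{1}{3}\right) = \frac{9}{65} - - \frac{2}{3} = \frac{9}{65} + \frac{2}{3} = \frac{157}{195} \approx 0.80513$)
$p X F{\left(R{\left(3 \right)} \right)} = 3 \cdot \frac{157}{195} \cdot 3 = \frac{157}{65} \cdot 3 = \frac{471}{65}$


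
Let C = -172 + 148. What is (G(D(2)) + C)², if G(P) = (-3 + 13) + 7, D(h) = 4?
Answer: 49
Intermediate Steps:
G(P) = 17 (G(P) = 10 + 7 = 17)
C = -24
(G(D(2)) + C)² = (17 - 24)² = (-7)² = 49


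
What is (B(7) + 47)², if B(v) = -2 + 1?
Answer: 2116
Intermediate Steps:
B(v) = -1
(B(7) + 47)² = (-1 + 47)² = 46² = 2116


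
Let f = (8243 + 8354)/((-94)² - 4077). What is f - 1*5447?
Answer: -25905676/4759 ≈ -5443.5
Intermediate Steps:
f = 16597/4759 (f = 16597/(8836 - 4077) = 16597/4759 ≈ 3.4875)
f - 1*5447 = 16597/4759 - 1*5447 = 16597/4759 - 5447 = -25905676/4759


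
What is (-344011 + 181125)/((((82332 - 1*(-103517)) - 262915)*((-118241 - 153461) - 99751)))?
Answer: -81443/14313198449 ≈ -5.6901e-6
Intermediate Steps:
(-344011 + 181125)/((((82332 - 1*(-103517)) - 262915)*((-118241 - 153461) - 99751))) = -162886*1/((-271702 - 99751)*((82332 + 103517) - 262915)) = -162886*(-1/(371453*(185849 - 262915))) = -162886/((-77066*(-371453))) = -162886/28626396898 = -162886*1/28626396898 = -81443/14313198449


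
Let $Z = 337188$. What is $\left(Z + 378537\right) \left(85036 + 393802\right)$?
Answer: $342716327550$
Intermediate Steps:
$\left(Z + 378537\right) \left(85036 + 393802\right) = \left(337188 + 378537\right) \left(85036 + 393802\right) = 715725 \cdot 478838 = 342716327550$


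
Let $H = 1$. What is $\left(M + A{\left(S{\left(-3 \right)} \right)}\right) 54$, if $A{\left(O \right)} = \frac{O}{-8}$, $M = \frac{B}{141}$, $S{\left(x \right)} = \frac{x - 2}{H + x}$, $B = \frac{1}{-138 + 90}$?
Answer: $- \frac{1587}{94} \approx -16.883$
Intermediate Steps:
$B = - \frac{1}{48}$ ($B = \frac{1}{-48} = - \frac{1}{48} \approx -0.020833$)
$S{\left(x \right)} = \frac{-2 + x}{1 + x}$ ($S{\left(x \right)} = \frac{x - 2}{1 + x} = \frac{-2 + x}{1 + x}$)
$M = - \frac{1}{6768}$ ($M = - \frac{1}{48 \cdot 141} = \left(- \frac{1}{48}\right) \frac{1}{141} = - \frac{1}{6768} \approx -0.00014775$)
$A{\left(O \right)} = - \frac{O}{8}$ ($A{\left(O \right)} = O \left(- \frac{1}{8}\right) = - \frac{O}{8}$)
$\left(M + A{\left(S{\left(-3 \right)} \right)}\right) 54 = \left(- \frac{1}{6768} - \frac{\frac{1}{1 - 3} \left(-2 - 3\right)}{8}\right) 54 = \left(- \frac{1}{6768} - \frac{\frac{1}{-2} \left(-5\right)}{8}\right) 54 = \left(- \frac{1}{6768} - \frac{\left(- \frac{1}{2}\right) \left(-5\right)}{8}\right) 54 = \left(- \frac{1}{6768} - \frac{5}{16}\right) 54 = \left(- \frac{529}{1692}\right) 54 = - \frac{1587}{94}$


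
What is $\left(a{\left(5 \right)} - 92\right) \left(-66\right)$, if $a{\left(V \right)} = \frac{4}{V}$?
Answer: $\frac{30096}{5} \approx 6019.2$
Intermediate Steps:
$\left(a{\left(5 \right)} - 92\right) \left(-66\right) = \left(\frac{4}{5} - 92\right) \left(-66\right) = \left(- \frac{456}{5}\right) \left(-66\right) = \frac{30096}{5}$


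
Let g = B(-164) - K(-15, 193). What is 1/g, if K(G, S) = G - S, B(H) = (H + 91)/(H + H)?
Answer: 328/68297 ≈ 0.0048026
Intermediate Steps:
B(H) = (91 + H)/(2*H) (B(H) = (91 + H)/((2*H)) = (91 + H)*(1/(2*H)) = (91 + H)/(2*H))
g = 68297/328 (g = (1/2)*(91 - 164)/(-164) - (-15 - 1*193) = (1/2)*(-1/164)*(-73) - (-15 - 193) = 73/328 - 1*(-208) = 73/328 + 208 = 68297/328 ≈ 208.22)
1/g = 1/(68297/328) = 328/68297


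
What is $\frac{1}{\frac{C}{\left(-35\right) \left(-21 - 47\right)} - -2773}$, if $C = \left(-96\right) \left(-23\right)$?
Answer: $\frac{595}{1650487} \approx 0.0003605$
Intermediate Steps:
$C = 2208$
$\frac{1}{\frac{C}{\left(-35\right) \left(-21 - 47\right)} - -2773} = \frac{1}{\frac{2208}{\left(-35\right) \left(-21 - 47\right)} - -2773} = \frac{1}{\frac{2208}{\left(-35\right) \left(-68\right)} + 2773} = \frac{1}{\frac{2208}{2380} + 2773} = \frac{1}{2208 \cdot \frac{1}{2380} + 2773} = \frac{1}{\frac{552}{595} + 2773} = \frac{1}{\frac{1650487}{595}} = \frac{595}{1650487}$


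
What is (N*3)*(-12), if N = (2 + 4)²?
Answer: -1296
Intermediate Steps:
N = 36 (N = 6² = 36)
(N*3)*(-12) = (36*3)*(-12) = 108*(-12) = -1296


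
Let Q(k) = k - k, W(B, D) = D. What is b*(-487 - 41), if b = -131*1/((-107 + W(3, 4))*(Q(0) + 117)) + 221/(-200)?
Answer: 58015562/100425 ≈ 577.70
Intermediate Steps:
Q(k) = 0
b = -2637071/2410200 (b = -131*1/((0 + 117)*(-107 + 4)) + 221/(-200) = -131/(117*(-103)) + 221*(-1/200) = -131/(-12051) - 221/200 = -131*(-1/12051) - 221/200 = 131/12051 - 221/200 = -2637071/2410200 ≈ -1.0941)
b*(-487 - 41) = -2637071*(-487 - 41)/2410200 = -2637071/2410200*(-528) = 58015562/100425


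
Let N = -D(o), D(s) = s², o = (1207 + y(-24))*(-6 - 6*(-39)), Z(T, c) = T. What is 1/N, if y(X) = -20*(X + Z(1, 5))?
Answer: -1/144457765776 ≈ -6.9224e-12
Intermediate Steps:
y(X) = -20 - 20*X (y(X) = -20*(X + 1) = -20*(1 + X) = -20 - 20*X)
o = 380076 (o = (1207 + (-20 - 20*(-24)))*(-6 - 6*(-39)) = (1207 + (-20 + 480))*(-6 + 234) = (1207 + 460)*228 = 1667*228 = 380076)
N = -144457765776 (N = -1*380076² = -1*144457765776 = -144457765776)
1/N = 1/(-144457765776) = -1/144457765776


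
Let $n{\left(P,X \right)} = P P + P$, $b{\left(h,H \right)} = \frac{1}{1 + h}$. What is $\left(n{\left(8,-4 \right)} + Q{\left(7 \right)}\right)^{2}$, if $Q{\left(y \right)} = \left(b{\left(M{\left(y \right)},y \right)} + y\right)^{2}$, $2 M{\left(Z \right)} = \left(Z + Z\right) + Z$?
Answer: $\frac{4180527649}{279841} \approx 14939.0$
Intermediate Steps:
$M{\left(Z \right)} = \frac{3 Z}{2}$ ($M{\left(Z \right)} = \frac{\left(Z + Z\right) + Z}{2} = \frac{2 Z + Z}{2} = \frac{3 Z}{2}$)
$n{\left(P,X \right)} = P + P^{2}$ ($n{\left(P,X \right)} = P^{2} + P = P + P^{2}$)
$Q{\left(y \right)} = \left(y + \frac{1}{1 + \frac{3 y}{2}}\right)^{2}$ ($Q{\left(y \right)} = \left(\frac{1}{1 + \frac{3 y}{2}} + y\right)^{2} = \left(y + \frac{1}{1 + \frac{3 y}{2}}\right)^{2}$)
$\left(n{\left(8,-4 \right)} + Q{\left(7 \right)}\right)^{2} = \left(8 \left(1 + 8\right) + \frac{\left(2 + 7 \left(2 + 3 \cdot 7\right)\right)^{2}}{\left(2 + 3 \cdot 7\right)^{2}}\right)^{2} = \left(8 \cdot 9 + \frac{\left(2 + 7 \left(2 + 21\right)\right)^{2}}{\left(2 + 21\right)^{2}}\right)^{2} = \left(72 + \frac{\left(2 + 7 \cdot 23\right)^{2}}{529}\right)^{2} = \left(72 + \frac{\left(2 + 161\right)^{2}}{529}\right)^{2} = \left(72 + \frac{163^{2}}{529}\right)^{2} = \left(72 + \frac{1}{529} \cdot 26569\right)^{2} = \left(72 + \frac{26569}{529}\right)^{2} = \left(\frac{64657}{529}\right)^{2} = \frac{4180527649}{279841}$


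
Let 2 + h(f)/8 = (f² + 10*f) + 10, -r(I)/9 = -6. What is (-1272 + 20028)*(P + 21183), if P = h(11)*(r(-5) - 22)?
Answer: 1544875452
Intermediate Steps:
r(I) = 54 (r(I) = -9*(-6) = 54)
h(f) = 64 + 8*f² + 80*f (h(f) = -16 + 8*((f² + 10*f) + 10) = -16 + 8*(10 + f² + 10*f) = -16 + (80 + 8*f² + 80*f) = 64 + 8*f² + 80*f)
P = 61184 (P = (64 + 8*11² + 80*11)*(54 - 22) = (64 + 8*121 + 880)*32 = (64 + 968 + 880)*32 = 1912*32 = 61184)
(-1272 + 20028)*(P + 21183) = (-1272 + 20028)*(61184 + 21183) = 18756*82367 = 1544875452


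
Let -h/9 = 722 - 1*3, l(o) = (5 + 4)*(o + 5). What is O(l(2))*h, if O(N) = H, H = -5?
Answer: 32355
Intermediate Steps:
l(o) = 45 + 9*o (l(o) = 9*(5 + o) = 45 + 9*o)
O(N) = -5
h = -6471 (h = -9*(722 - 1*3) = -9*(722 - 3) = -9*719 = -6471)
O(l(2))*h = -5*(-6471) = 32355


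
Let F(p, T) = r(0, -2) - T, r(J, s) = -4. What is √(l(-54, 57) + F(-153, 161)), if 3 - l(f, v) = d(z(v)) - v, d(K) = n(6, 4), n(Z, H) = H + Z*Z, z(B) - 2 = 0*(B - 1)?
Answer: I*√145 ≈ 12.042*I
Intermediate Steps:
z(B) = 2 (z(B) = 2 + 0*(B - 1) = 2 + 0*(-1 + B) = 2 + 0 = 2)
n(Z, H) = H + Z²
d(K) = 40 (d(K) = 4 + 6² = 4 + 36 = 40)
F(p, T) = -4 - T
l(f, v) = -37 + v (l(f, v) = 3 - (40 - v) = 3 + (-40 + v) = -37 + v)
√(l(-54, 57) + F(-153, 161)) = √((-37 + 57) + (-4 - 1*161)) = √(20 + (-4 - 161)) = √(20 - 165) = √(-145) = I*√145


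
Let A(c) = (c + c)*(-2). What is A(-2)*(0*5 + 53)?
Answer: 424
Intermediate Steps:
A(c) = -4*c (A(c) = (2*c)*(-2) = -4*c)
A(-2)*(0*5 + 53) = (-4*(-2))*(0*5 + 53) = 8*(0 + 53) = 8*53 = 424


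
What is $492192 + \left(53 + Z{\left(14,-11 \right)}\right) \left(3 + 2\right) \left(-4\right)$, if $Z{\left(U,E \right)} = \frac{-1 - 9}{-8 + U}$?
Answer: $\frac{1473496}{3} \approx 4.9117 \cdot 10^{5}$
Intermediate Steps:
$Z{\left(U,E \right)} = - \frac{10}{-8 + U}$
$492192 + \left(53 + Z{\left(14,-11 \right)}\right) \left(3 + 2\right) \left(-4\right) = 492192 + \left(53 - \frac{10}{-8 + 14}\right) \left(3 + 2\right) \left(-4\right) = 492192 + \left(53 - \frac{10}{6}\right) 5 \left(-4\right) = 492192 + \left(53 - \frac{5}{3}\right) \left(-20\right) = 492192 + \frac{154}{3} \left(-20\right) = 492192 - \frac{3080}{3} = \frac{1473496}{3}$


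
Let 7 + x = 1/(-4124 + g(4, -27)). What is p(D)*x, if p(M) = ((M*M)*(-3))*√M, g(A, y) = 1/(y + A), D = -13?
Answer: 336644958*I*√13/94853 ≈ 12797.0*I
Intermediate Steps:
g(A, y) = 1/(A + y)
p(M) = -3*M^(5/2) (p(M) = (M²*(-3))*√M = (-3*M²)*√M = -3*M^(5/2))
x = -663994/94853 (x = -7 + 1/(-4124 + 1/(4 - 27)) = -7 + 1/(-4124 + 1/(-23)) = -7 + 1/(-4124 - 1/23) = -7 + 1/(-94853/23) = -7 - 23/94853 = -663994/94853 ≈ -7.0002)
p(D)*x = -507*I*√13*(-663994/94853) = 336644958*I*√13/94853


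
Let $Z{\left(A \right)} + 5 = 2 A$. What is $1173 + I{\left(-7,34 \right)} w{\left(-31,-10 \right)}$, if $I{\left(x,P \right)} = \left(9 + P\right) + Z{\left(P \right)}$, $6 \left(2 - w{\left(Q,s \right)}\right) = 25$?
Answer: $\frac{2830}{3} \approx 943.33$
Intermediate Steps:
$Z{\left(A \right)} = -5 + 2 A$
$w{\left(Q,s \right)} = - \frac{13}{6}$ ($w{\left(Q,s \right)} = 2 - \frac{25}{6} = - \frac{13}{6}$)
$I{\left(x,P \right)} = 4 + 3 P$ ($I{\left(x,P \right)} = \left(9 + P\right) + \left(-5 + 2 P\right) = 4 + 3 P$)
$1173 + I{\left(-7,34 \right)} w{\left(-31,-10 \right)} = 1173 + \left(4 + 3 \cdot 34\right) \left(- \frac{13}{6}\right) = 1173 + \left(4 + 102\right) \left(- \frac{13}{6}\right) = 1173 + 106 \left(- \frac{13}{6}\right) = 1173 - \frac{689}{3} = \frac{2830}{3}$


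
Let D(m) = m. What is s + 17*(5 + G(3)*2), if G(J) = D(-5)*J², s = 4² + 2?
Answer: -1427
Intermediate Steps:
s = 18 (s = 16 + 2 = 18)
G(J) = -5*J²
s + 17*(5 + G(3)*2) = 18 + 17*(5 - 5*3²*2) = 18 + 17*(5 - 5*9*2) = 18 + 17*(5 - 45*2) = 18 + 17*(5 - 90) = 18 + 17*(-85) = 18 - 1445 = -1427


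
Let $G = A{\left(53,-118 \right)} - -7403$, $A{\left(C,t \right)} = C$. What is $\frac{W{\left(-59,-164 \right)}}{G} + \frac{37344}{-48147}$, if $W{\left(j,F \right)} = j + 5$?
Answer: $- \frac{46839467}{59830672} \approx -0.78287$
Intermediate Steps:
$W{\left(j,F \right)} = 5 + j$
$G = 7456$ ($G = 53 - -7403 = 53 + 7403 = 7456$)
$\frac{W{\left(-59,-164 \right)}}{G} + \frac{37344}{-48147} = \frac{5 - 59}{7456} + \frac{37344}{-48147} = \left(-54\right) \frac{1}{7456} + 37344 \left(- \frac{1}{48147}\right) = - \frac{27}{3728} - \frac{12448}{16049} = - \frac{46839467}{59830672}$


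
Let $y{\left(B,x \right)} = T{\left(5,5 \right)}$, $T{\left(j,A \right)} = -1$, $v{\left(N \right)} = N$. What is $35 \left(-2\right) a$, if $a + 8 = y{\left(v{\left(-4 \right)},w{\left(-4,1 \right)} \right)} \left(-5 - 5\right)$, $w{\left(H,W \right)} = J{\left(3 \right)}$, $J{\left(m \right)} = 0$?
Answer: $-140$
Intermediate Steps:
$w{\left(H,W \right)} = 0$
$y{\left(B,x \right)} = -1$
$a = 2$ ($a = -8 - \left(-5 - 5\right) = -8 - -10 = -8 + 10 = 2$)
$35 \left(-2\right) a = 35 \left(-2\right) 2 = \left(-70\right) 2 = -140$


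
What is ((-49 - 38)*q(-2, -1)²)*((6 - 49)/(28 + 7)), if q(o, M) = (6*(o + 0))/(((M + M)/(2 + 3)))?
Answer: 673380/7 ≈ 96197.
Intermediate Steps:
q(o, M) = 15*o/M (q(o, M) = (6*o)/(((2*M)/5)) = (6*o)/(((2*M)*(⅕))) = (6*o)/((2*M/5)) = (6*o)*(5/(2*M)) = 15*o/M)
((-49 - 38)*q(-2, -1)²)*((6 - 49)/(28 + 7)) = ((-49 - 38)*(15*(-2)/(-1))²)*((6 - 49)/(28 + 7)) = (-87*(15*(-2)*(-1))²)*(-43/35) = (-87*30²)*(-43*1/35) = -87*900*(-43/35) = -78300*(-43/35) = 673380/7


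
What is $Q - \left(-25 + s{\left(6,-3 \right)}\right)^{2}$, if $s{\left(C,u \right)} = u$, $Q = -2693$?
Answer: $-3477$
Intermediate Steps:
$Q - \left(-25 + s{\left(6,-3 \right)}\right)^{2} = -2693 - \left(-25 - 3\right)^{2} = -2693 - \left(-28\right)^{2} = -2693 - 784 = -3477$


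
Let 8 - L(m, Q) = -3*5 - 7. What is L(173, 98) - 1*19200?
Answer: -19170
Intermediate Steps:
L(m, Q) = 30 (L(m, Q) = 8 - (-3*5 - 7) = 8 - (-15 - 7) = 8 - 1*(-22) = 8 + 22 = 30)
L(173, 98) - 1*19200 = 30 - 1*19200 = 30 - 19200 = -19170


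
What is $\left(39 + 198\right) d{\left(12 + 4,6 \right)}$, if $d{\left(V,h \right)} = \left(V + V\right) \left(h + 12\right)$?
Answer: $136512$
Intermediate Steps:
$d{\left(V,h \right)} = 2 V \left(12 + h\right)$
$\left(39 + 198\right) d{\left(12 + 4,6 \right)} = \left(39 + 198\right) 2 \left(12 + 4\right) \left(12 + 6\right) = 237 \cdot 2 \cdot 16 \cdot 18 = 237 \cdot 576 = 136512$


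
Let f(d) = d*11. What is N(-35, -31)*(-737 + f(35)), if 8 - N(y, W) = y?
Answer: -15136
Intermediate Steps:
f(d) = 11*d
N(y, W) = 8 - y
N(-35, -31)*(-737 + f(35)) = (8 - 1*(-35))*(-737 + 11*35) = (8 + 35)*(-737 + 385) = 43*(-352) = -15136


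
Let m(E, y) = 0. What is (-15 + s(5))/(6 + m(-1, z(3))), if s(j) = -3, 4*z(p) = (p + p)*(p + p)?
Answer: -3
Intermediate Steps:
z(p) = p² (z(p) = ((p + p)*(p + p))/4 = ((2*p)*(2*p))/4 = (4*p²)/4 = p²)
(-15 + s(5))/(6 + m(-1, z(3))) = (-15 - 3)/(6 + 0) = -18/6 = -18*⅙ = -3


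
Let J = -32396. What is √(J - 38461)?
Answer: 3*I*√7873 ≈ 266.19*I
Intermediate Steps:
√(J - 38461) = √(-32396 - 38461) = √(-70857) = 3*I*√7873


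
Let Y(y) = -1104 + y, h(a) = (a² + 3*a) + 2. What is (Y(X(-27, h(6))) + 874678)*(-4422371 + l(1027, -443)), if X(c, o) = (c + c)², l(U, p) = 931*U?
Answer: -3038119438660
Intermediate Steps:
h(a) = 2 + a² + 3*a
X(c, o) = 4*c² (X(c, o) = (2*c)² = 4*c²)
(Y(X(-27, h(6))) + 874678)*(-4422371 + l(1027, -443)) = ((-1104 + 4*(-27)²) + 874678)*(-4422371 + 931*1027) = ((-1104 + 4*729) + 874678)*(-4422371 + 956137) = ((-1104 + 2916) + 874678)*(-3466234) = (1812 + 874678)*(-3466234) = 876490*(-3466234) = -3038119438660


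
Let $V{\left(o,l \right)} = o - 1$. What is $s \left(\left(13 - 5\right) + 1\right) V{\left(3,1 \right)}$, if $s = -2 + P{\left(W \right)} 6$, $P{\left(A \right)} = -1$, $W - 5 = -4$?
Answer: $-144$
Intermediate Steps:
$W = 1$ ($W = 5 - 4 = 1$)
$V{\left(o,l \right)} = -1 + o$
$s = -8$ ($s = -2 - 6 = -8$)
$s \left(\left(13 - 5\right) + 1\right) V{\left(3,1 \right)} = - 8 \left(\left(13 - 5\right) + 1\right) \left(-1 + 3\right) = - 8 \left(8 + 1\right) 2 = \left(-8\right) 9 \cdot 2 = \left(-72\right) 2 = -144$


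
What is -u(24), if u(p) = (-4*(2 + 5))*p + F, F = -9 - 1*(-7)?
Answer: 674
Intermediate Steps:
F = -2 (F = -9 + 7 = -2)
u(p) = -2 - 28*p (u(p) = (-4*(2 + 5))*p - 2 = (-4*7)*p - 2 = -28*p - 2 = -2 - 28*p)
-u(24) = -(-2 - 28*24) = -(-2 - 672) = -1*(-674) = 674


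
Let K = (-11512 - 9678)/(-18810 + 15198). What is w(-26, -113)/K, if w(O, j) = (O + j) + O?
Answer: -59598/2119 ≈ -28.126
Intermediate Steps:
K = 10595/1806 (K = -21190/(-3612) = -21190*(-1/3612) = 10595/1806 ≈ 5.8666)
w(O, j) = j + 2*O
w(-26, -113)/K = (-113 + 2*(-26))/(10595/1806) = (-113 - 52)*(1806/10595) = -165*1806/10595 = -59598/2119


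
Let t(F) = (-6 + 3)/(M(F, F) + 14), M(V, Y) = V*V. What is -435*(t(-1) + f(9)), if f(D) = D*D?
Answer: -35148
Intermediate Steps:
M(V, Y) = V**2
f(D) = D**2
t(F) = -3/(14 + F**2) (t(F) = (-6 + 3)/(F**2 + 14) = -3/(14 + F**2))
-435*(t(-1) + f(9)) = -435*(-3/(14 + (-1)**2) + 9**2) = -435*(-3/(14 + 1) + 81) = -435*(-3/15 + 81) = -435*(-3*1/15 + 81) = -435*(-1/5 + 81) = -435*404/5 = -35148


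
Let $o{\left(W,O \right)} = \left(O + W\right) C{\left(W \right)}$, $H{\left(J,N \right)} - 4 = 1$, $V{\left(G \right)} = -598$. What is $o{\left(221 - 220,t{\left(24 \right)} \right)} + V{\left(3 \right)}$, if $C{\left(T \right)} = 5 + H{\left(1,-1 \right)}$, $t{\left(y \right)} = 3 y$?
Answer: $132$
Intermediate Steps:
$H{\left(J,N \right)} = 5$ ($H{\left(J,N \right)} = 4 + 1 = 5$)
$C{\left(T \right)} = 10$ ($C{\left(T \right)} = 5 + 5 = 10$)
$o{\left(W,O \right)} = 10 O + 10 W$ ($o{\left(W,O \right)} = \left(O + W\right) 10 = 10 O + 10 W$)
$o{\left(221 - 220,t{\left(24 \right)} \right)} + V{\left(3 \right)} = \left(10 \cdot 3 \cdot 24 + 10 \left(221 - 220\right)\right) - 598 = \left(10 \cdot 72 + 10 \left(221 - 220\right)\right) - 598 = \left(720 + 10 \cdot 1\right) - 598 = \left(720 + 10\right) - 598 = 730 - 598 = 132$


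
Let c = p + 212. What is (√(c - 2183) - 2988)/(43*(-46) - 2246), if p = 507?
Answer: 249/352 - I*√366/2112 ≈ 0.70739 - 0.0090583*I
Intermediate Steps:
c = 719 (c = 507 + 212 = 719)
(√(c - 2183) - 2988)/(43*(-46) - 2246) = (√(719 - 2183) - 2988)/(43*(-46) - 2246) = (√(-1464) - 2988)/(-1978 - 2246) = (2*I*√366 - 2988)/(-4224) = (-2988 + 2*I*√366)*(-1/4224) = 249/352 - I*√366/2112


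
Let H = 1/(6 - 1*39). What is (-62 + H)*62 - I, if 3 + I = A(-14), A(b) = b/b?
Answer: -126848/33 ≈ -3843.9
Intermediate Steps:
A(b) = 1
H = -1/33 (H = 1/(6 - 39) = 1/(-33) = -1/33 ≈ -0.030303)
I = -2 (I = -3 + 1 = -2)
(-62 + H)*62 - I = (-62 - 1/33)*62 - 1*(-2) = -2047/33*62 + 2 = -126914/33 + 2 = -126848/33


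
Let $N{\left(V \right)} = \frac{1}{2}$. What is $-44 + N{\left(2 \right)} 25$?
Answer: $- \frac{63}{2} \approx -31.5$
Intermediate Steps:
$N{\left(V \right)} = \frac{1}{2}$
$-44 + N{\left(2 \right)} 25 = -44 + \frac{1}{2} \cdot 25 = -44 + \frac{25}{2} = - \frac{63}{2}$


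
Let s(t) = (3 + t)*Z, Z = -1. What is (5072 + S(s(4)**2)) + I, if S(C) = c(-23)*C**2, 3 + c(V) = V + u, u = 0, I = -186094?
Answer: -243448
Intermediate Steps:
s(t) = -3 - t (s(t) = (3 + t)*(-1) = -3 - t)
c(V) = -3 + V (c(V) = -3 + (V + 0) = -3 + V)
S(C) = -26*C**2 (S(C) = (-3 - 23)*C**2 = -26*C**2)
(5072 + S(s(4)**2)) + I = (5072 - 26*(-3 - 1*4)**4) - 186094 = (5072 - 26*(-3 - 4)**4) - 186094 = (5072 - 26*((-7)**2)**2) - 186094 = (5072 - 26*49**2) - 186094 = (5072 - 26*2401) - 186094 = (5072 - 62426) - 186094 = -57354 - 186094 = -243448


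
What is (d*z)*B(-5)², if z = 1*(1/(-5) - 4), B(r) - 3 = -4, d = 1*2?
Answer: -42/5 ≈ -8.4000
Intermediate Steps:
d = 2
B(r) = -1 (B(r) = 3 - 4 = -1)
z = -21/5 (z = 1*(-⅕ - 4) = 1*(-21/5) = -21/5 ≈ -4.2000)
(d*z)*B(-5)² = (2*(-21/5))*(-1)² = -42/5*1 = -42/5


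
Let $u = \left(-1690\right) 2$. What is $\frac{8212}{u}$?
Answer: $- \frac{2053}{845} \approx -2.4296$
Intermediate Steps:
$u = -3380$
$\frac{8212}{u} = \frac{8212}{-3380} = 8212 \left(- \frac{1}{3380}\right) = - \frac{2053}{845}$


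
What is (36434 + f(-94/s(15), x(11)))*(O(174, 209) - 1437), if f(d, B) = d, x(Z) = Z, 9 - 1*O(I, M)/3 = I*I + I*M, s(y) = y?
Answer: -36671070592/5 ≈ -7.3342e+9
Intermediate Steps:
O(I, M) = 27 - 3*I² - 3*I*M (O(I, M) = 27 - 3*(I*I + I*M) = 27 - 3*(I² + I*M) = 27 + (-3*I² - 3*I*M) = 27 - 3*I² - 3*I*M)
(36434 + f(-94/s(15), x(11)))*(O(174, 209) - 1437) = (36434 - 94/15)*((27 - 3*174² - 3*174*209) - 1437) = (36434 - 94*1/15)*((27 - 3*30276 - 109098) - 1437) = (36434 - 94/15)*((27 - 90828 - 109098) - 1437) = 546416*(-199899 - 1437)/15 = (546416/15)*(-201336) = -36671070592/5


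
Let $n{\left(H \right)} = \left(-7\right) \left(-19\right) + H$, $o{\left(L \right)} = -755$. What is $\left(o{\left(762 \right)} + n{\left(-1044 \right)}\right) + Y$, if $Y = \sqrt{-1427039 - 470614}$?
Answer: $-1666 + i \sqrt{1897653} \approx -1666.0 + 1377.6 i$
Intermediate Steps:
$Y = i \sqrt{1897653}$ ($Y = \sqrt{-1897653} = i \sqrt{1897653} \approx 1377.6 i$)
$n{\left(H \right)} = 133 + H$
$\left(o{\left(762 \right)} + n{\left(-1044 \right)}\right) + Y = \left(-755 + \left(133 - 1044\right)\right) + i \sqrt{1897653} = \left(-755 - 911\right) + i \sqrt{1897653} = -1666 + i \sqrt{1897653}$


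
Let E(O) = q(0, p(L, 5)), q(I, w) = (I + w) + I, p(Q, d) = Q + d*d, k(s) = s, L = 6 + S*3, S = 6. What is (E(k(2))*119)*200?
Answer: 1166200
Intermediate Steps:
L = 24 (L = 6 + 6*3 = 6 + 18 = 24)
p(Q, d) = Q + d²
q(I, w) = w + 2*I
E(O) = 49 (E(O) = (24 + 5²) + 2*0 = (24 + 25) + 0 = 49 + 0 = 49)
(E(k(2))*119)*200 = (49*119)*200 = 5831*200 = 1166200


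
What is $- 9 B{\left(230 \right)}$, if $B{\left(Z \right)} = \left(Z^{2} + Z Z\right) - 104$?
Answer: $-951264$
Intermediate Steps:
$B{\left(Z \right)} = -104 + 2 Z^{2}$ ($B{\left(Z \right)} = \left(Z^{2} + Z^{2}\right) - 104 = 2 Z^{2} - 104 = -104 + 2 Z^{2}$)
$- 9 B{\left(230 \right)} = - 9 \left(-104 + 2 \cdot 230^{2}\right) = - 9 \left(-104 + 2 \cdot 52900\right) = - 9 \left(-104 + 105800\right) = \left(-9\right) 105696 = -951264$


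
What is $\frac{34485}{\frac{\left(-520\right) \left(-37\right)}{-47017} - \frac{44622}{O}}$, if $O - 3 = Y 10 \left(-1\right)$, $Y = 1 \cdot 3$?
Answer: $\frac{4864143735}{233052566} \approx 20.871$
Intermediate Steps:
$Y = 3$
$O = -27$ ($O = 3 + 3 \cdot 10 \left(-1\right) = 3 + 30 \left(-1\right) = 3 - 30 = -27$)
$\frac{34485}{\frac{\left(-520\right) \left(-37\right)}{-47017} - \frac{44622}{O}} = \frac{34485}{\frac{\left(-520\right) \left(-37\right)}{-47017} - \frac{44622}{-27}} = \frac{34485}{19240 \left(- \frac{1}{47017}\right) - - \frac{4958}{3}} = \frac{34485}{- \frac{19240}{47017} + \frac{4958}{3}} = \frac{34485}{\frac{233052566}{141051}} = 34485 \cdot \frac{141051}{233052566} = \frac{4864143735}{233052566}$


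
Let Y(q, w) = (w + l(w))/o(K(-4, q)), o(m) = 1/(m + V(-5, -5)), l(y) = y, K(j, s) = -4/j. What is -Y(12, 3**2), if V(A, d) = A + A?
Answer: 162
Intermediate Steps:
V(A, d) = 2*A
o(m) = 1/(-10 + m) (o(m) = 1/(m + 2*(-5)) = 1/(m - 10) = 1/(-10 + m))
Y(q, w) = -18*w (Y(q, w) = (w + w)/(1/(-10 - 4/(-4))) = (2*w)/(1/(-10 - 4*(-1/4))) = (2*w)/(1/(-10 + 1)) = (2*w)/(1/(-9)) = (2*w)/(-1/9) = (2*w)*(-9) = -18*w)
-Y(12, 3**2) = -(-18)*3**2 = -(-18)*9 = -1*(-162) = 162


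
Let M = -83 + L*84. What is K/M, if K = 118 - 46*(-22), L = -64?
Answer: -1130/5459 ≈ -0.20700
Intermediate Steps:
M = -5459 (M = -83 - 64*84 = -83 - 5376 = -5459)
K = 1130 (K = 118 + 1012 = 1130)
K/M = 1130/(-5459) = 1130*(-1/5459) = -1130/5459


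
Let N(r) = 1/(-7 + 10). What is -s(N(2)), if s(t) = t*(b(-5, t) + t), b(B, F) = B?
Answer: 14/9 ≈ 1.5556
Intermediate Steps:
N(r) = ⅓ (N(r) = 1/3 = ⅓)
s(t) = t*(-5 + t)
-s(N(2)) = -(-5 + ⅓)/3 = -(-14)/(3*3) = -1*(-14/9) = 14/9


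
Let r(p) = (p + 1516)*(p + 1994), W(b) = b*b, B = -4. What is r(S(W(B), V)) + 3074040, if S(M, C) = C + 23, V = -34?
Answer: 6058455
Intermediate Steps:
W(b) = b²
S(M, C) = 23 + C
r(p) = (1516 + p)*(1994 + p)
r(S(W(B), V)) + 3074040 = (3022904 + (23 - 34)² + 3510*(23 - 34)) + 3074040 = (3022904 + (-11)² + 3510*(-11)) + 3074040 = (3022904 + 121 - 38610) + 3074040 = 2984415 + 3074040 = 6058455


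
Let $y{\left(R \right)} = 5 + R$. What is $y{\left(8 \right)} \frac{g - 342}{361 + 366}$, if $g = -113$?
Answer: $- \frac{5915}{727} \approx -8.1362$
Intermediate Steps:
$y{\left(8 \right)} \frac{g - 342}{361 + 366} = \left(5 + 8\right) \frac{-113 - 342}{361 + 366} = 13 \left(- \frac{455}{727}\right) = - \frac{5915}{727}$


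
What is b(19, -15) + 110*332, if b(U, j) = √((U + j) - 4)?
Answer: 36520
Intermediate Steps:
b(U, j) = √(-4 + U + j)
b(19, -15) + 110*332 = √(-4 + 19 - 15) + 110*332 = √0 + 36520 = 0 + 36520 = 36520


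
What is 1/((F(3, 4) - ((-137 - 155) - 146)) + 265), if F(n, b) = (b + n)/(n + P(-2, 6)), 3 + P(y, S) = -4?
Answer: 4/2805 ≈ 0.0014260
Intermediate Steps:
P(y, S) = -7 (P(y, S) = -3 - 4 = -7)
F(n, b) = (b + n)/(-7 + n) (F(n, b) = (b + n)/(n - 7) = (b + n)/(-7 + n))
1/((F(3, 4) - ((-137 - 155) - 146)) + 265) = 1/(((4 + 3)/(-7 + 3) - ((-137 - 155) - 146)) + 265) = 1/((7/(-4) - (-292 - 146)) + 265) = 1/((-¼*7 - 1*(-438)) + 265) = 1/((-7/4 + 438) + 265) = 1/(1745/4 + 265) = 1/(2805/4) = 4/2805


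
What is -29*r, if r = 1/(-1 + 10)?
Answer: -29/9 ≈ -3.2222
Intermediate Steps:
r = ⅑ (r = 1/9 = ⅑ ≈ 0.11111)
-29*r = -29*⅑ = -29/9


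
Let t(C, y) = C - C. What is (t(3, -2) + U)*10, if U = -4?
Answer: -40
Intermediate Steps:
t(C, y) = 0
(t(3, -2) + U)*10 = (0 - 4)*10 = -4*10 = -40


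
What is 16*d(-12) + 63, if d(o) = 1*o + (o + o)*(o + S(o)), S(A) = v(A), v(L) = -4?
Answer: 6015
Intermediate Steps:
S(A) = -4
d(o) = o + 2*o*(-4 + o) (d(o) = 1*o + (o + o)*(o - 4) = o + (2*o)*(-4 + o) = o + 2*o*(-4 + o))
16*d(-12) + 63 = 16*(-12*(-7 + 2*(-12))) + 63 = 16*(-12*(-7 - 24)) + 63 = 16*(-12*(-31)) + 63 = 16*372 + 63 = 5952 + 63 = 6015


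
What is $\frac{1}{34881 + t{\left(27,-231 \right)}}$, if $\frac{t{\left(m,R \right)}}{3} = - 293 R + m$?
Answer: $\frac{1}{238011} \approx 4.2015 \cdot 10^{-6}$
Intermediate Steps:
$t{\left(m,R \right)} = - 879 R + 3 m$ ($t{\left(m,R \right)} = 3 \left(- 293 R + m\right) = 3 \left(m - 293 R\right) = - 879 R + 3 m$)
$\frac{1}{34881 + t{\left(27,-231 \right)}} = \frac{1}{34881 + \left(\left(-879\right) \left(-231\right) + 3 \cdot 27\right)} = \frac{1}{34881 + \left(203049 + 81\right)} = \frac{1}{34881 + 203130} = \frac{1}{238011}$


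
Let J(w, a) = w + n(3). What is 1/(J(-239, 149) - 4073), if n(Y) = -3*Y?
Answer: -1/4321 ≈ -0.00023143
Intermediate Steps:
J(w, a) = -9 + w (J(w, a) = w - 3*3 = w - 9 = -9 + w)
1/(J(-239, 149) - 4073) = 1/((-9 - 239) - 4073) = 1/(-248 - 4073) = 1/(-4321) = -1/4321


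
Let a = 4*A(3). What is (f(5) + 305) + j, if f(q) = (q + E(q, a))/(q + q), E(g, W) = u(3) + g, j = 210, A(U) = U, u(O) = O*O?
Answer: 5169/10 ≈ 516.90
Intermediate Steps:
u(O) = O²
a = 12 (a = 4*3 = 12)
E(g, W) = 9 + g (E(g, W) = 3² + g = 9 + g)
f(q) = (9 + 2*q)/(2*q) (f(q) = (q + (9 + q))/(q + q) = (9 + 2*q)/((2*q)) = (9 + 2*q)*(1/(2*q)) = (9 + 2*q)/(2*q))
(f(5) + 305) + j = ((9/2 + 5)/5 + 305) + 210 = ((⅕)*(19/2) + 305) + 210 = (19/10 + 305) + 210 = 3069/10 + 210 = 5169/10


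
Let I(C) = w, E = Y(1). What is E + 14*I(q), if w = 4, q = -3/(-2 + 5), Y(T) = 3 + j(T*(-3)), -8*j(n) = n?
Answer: 475/8 ≈ 59.375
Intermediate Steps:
j(n) = -n/8
Y(T) = 3 + 3*T/8 (Y(T) = 3 - T*(-3)/8 = 3 - (-3)*T/8 = 3 + 3*T/8)
E = 27/8 (E = 3 + (3/8)*1 = 3 + 3/8 = 27/8 ≈ 3.3750)
q = -1 (q = -3/3 = (⅓)*(-3) = -1)
I(C) = 4
E + 14*I(q) = 27/8 + 14*4 = 27/8 + 56 = 475/8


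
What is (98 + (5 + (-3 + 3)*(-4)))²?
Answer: 10609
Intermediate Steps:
(98 + (5 + (-3 + 3)*(-4)))² = (98 + (5 + 0*(-4)))² = (98 + (5 + 0))² = (98 + 5)² = 103² = 10609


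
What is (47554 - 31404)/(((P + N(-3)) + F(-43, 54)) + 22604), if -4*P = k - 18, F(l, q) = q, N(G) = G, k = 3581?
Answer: 3800/5121 ≈ 0.74204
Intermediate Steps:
P = -3563/4 (P = -(3581 - 18)/4 = -¼*3563 = -3563/4 ≈ -890.75)
(47554 - 31404)/(((P + N(-3)) + F(-43, 54)) + 22604) = (47554 - 31404)/(((-3563/4 - 3) + 54) + 22604) = 16150/((-3575/4 + 54) + 22604) = 16150/(-3359/4 + 22604) = 16150/(87057/4) = 16150*(4/87057) = 3800/5121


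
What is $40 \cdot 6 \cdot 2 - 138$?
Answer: $342$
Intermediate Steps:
$40 \cdot 6 \cdot 2 - 138 = 40 \cdot 12 - 138 = 480 - 138 = 342$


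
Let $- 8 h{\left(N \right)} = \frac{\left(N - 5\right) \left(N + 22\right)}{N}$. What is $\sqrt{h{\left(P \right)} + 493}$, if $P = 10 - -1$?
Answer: $\frac{\sqrt{1963}}{2} \approx 22.153$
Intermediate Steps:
$P = 11$ ($P = 10 + 1 = 11$)
$h{\left(N \right)} = - \frac{\left(-5 + N\right) \left(22 + N\right)}{8 N}$ ($h{\left(N \right)} = - \frac{\left(N - 5\right) \left(N + 22\right) \frac{1}{N}}{8} = - \frac{\left(-5 + N\right) \left(22 + N\right) \frac{1}{N}}{8} = - \frac{\frac{1}{N} \left(-5 + N\right) \left(22 + N\right)}{8} = - \frac{\left(-5 + N\right) \left(22 + N\right)}{8 N}$)
$\sqrt{h{\left(P \right)} + 493} = \sqrt{\frac{110 - 11 \left(17 + 11\right)}{8 \cdot 11} + 493} = \sqrt{\frac{1}{8} \cdot \frac{1}{11} \left(110 - 11 \cdot 28\right) + 493} = \sqrt{\frac{1}{8} \cdot \frac{1}{11} \left(110 - 308\right) + 493} = \sqrt{\frac{1}{8} \cdot \frac{1}{11} \left(-198\right) + 493} = \sqrt{- \frac{9}{4} + 493} = \sqrt{\frac{1963}{4}} = \frac{\sqrt{1963}}{2}$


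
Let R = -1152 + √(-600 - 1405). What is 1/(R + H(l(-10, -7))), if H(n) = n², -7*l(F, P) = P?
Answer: -1151/1326806 - I*√2005/1326806 ≈ -0.0008675 - 3.3748e-5*I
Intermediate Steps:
l(F, P) = -P/7
R = -1152 + I*√2005 (R = -1152 + √(-2005) = -1152 + I*√2005 ≈ -1152.0 + 44.777*I)
1/(R + H(l(-10, -7))) = 1/((-1152 + I*√2005) + (-⅐*(-7))²) = 1/((-1152 + I*√2005) + 1²) = 1/((-1152 + I*√2005) + 1) = 1/(-1151 + I*√2005)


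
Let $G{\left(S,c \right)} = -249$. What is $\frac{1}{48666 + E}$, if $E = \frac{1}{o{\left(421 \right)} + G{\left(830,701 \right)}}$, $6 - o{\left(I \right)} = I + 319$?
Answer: $\frac{983}{47838677} \approx 2.0548 \cdot 10^{-5}$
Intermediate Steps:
$o{\left(I \right)} = -313 - I$ ($o{\left(I \right)} = 6 - \left(I + 319\right) = 6 - \left(319 + I\right) = -313 - I$)
$E = - \frac{1}{983}$ ($E = \frac{1}{\left(-313 - 421\right) - 249} = \frac{1}{-734 - 249} = \frac{1}{-983} = - \frac{1}{983} \approx -0.0010173$)
$\frac{1}{48666 + E} = \frac{1}{48666 - \frac{1}{983}} = \frac{1}{\frac{47838677}{983}} = \frac{983}{47838677}$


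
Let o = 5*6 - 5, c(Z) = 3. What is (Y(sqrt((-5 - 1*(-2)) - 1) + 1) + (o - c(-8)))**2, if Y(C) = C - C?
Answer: 484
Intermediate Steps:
o = 25 (o = 30 - 5 = 25)
Y(C) = 0
(Y(sqrt((-5 - 1*(-2)) - 1) + 1) + (o - c(-8)))**2 = (0 + (25 - 1*3))**2 = (0 + (25 - 3))**2 = (0 + 22)**2 = 22**2 = 484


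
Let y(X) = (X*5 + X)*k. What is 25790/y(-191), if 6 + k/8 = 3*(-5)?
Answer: 12895/96264 ≈ 0.13395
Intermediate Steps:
k = -168 (k = -48 + 8*(3*(-5)) = -48 + 8*(-15) = -48 - 120 = -168)
y(X) = -1008*X (y(X) = (X*5 + X)*(-168) = (5*X + X)*(-168) = (6*X)*(-168) = -1008*X)
25790/y(-191) = 25790/((-1008*(-191))) = 25790/192528 = 25790*(1/192528) = 12895/96264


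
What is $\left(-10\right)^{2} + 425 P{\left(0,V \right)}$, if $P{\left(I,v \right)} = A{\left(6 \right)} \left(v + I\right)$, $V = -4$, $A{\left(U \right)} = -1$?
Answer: $1800$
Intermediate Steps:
$P{\left(I,v \right)} = - I - v$ ($P{\left(I,v \right)} = - (v + I) = - (I + v) = - I - v$)
$\left(-10\right)^{2} + 425 P{\left(0,V \right)} = \left(-10\right)^{2} + 425 \left(\left(-1\right) 0 - -4\right) = 100 + 425 \left(0 + 4\right) = 100 + 425 \cdot 4 = 100 + 1700 = 1800$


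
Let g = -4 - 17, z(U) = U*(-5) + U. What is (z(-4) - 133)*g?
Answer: 2457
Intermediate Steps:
z(U) = -4*U (z(U) = -5*U + U = -4*U)
g = -21
(z(-4) - 133)*g = (-4*(-4) - 133)*(-21) = (16 - 133)*(-21) = -117*(-21) = 2457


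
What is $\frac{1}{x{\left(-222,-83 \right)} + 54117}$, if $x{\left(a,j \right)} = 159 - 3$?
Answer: $\frac{1}{54273} \approx 1.8425 \cdot 10^{-5}$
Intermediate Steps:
$x{\left(a,j \right)} = 156$ ($x{\left(a,j \right)} = 159 - 3 = 156$)
$\frac{1}{x{\left(-222,-83 \right)} + 54117} = \frac{1}{156 + 54117} = \frac{1}{54273}$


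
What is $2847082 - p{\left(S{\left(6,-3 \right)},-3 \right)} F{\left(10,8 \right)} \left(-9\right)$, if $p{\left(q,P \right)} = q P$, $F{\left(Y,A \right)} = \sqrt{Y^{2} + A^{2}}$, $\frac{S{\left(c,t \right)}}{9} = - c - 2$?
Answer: $2847082 + 3888 \sqrt{41} \approx 2.872 \cdot 10^{6}$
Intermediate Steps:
$S{\left(c,t \right)} = -18 - 9 c$ ($S{\left(c,t \right)} = 9 \left(- c - 2\right) = 9 \left(-2 - c\right) = -18 - 9 c$)
$F{\left(Y,A \right)} = \sqrt{A^{2} + Y^{2}}$
$p{\left(q,P \right)} = P q$
$2847082 - p{\left(S{\left(6,-3 \right)},-3 \right)} F{\left(10,8 \right)} \left(-9\right) = 2847082 - - 3 \left(-18 - 54\right) \sqrt{8^{2} + 10^{2}} \left(-9\right) = 2847082 - - 3 \left(-18 - 54\right) \sqrt{64 + 100} \left(-9\right) = 2847082 - \left(-3\right) \left(-72\right) \sqrt{164} \left(-9\right) = 2847082 - 216 \cdot 2 \sqrt{41} \left(-9\right) = 2847082 - 432 \sqrt{41} \left(-9\right) = 2847082 - - 3888 \sqrt{41} = 2847082 + 3888 \sqrt{41}$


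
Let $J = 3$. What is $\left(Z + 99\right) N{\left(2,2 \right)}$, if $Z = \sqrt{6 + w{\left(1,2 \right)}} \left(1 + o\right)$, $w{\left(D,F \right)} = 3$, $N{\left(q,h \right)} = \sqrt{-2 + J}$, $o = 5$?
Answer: $117$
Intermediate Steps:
$N{\left(q,h \right)} = 1$ ($N{\left(q,h \right)} = \sqrt{-2 + 3} = \sqrt{1} = 1$)
$Z = 18$ ($Z = \sqrt{6 + 3} \left(1 + 5\right) = \sqrt{9} \cdot 6 = 3 \cdot 6 = 18$)
$\left(Z + 99\right) N{\left(2,2 \right)} = \left(18 + 99\right) 1 = 117 \cdot 1 = 117$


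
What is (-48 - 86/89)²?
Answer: 18992164/7921 ≈ 2397.7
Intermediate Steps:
(-48 - 86/89)² = (-4358/89)² = 18992164/7921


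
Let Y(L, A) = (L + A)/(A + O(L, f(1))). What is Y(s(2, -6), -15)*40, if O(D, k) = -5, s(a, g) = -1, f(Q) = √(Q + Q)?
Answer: 32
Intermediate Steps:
f(Q) = √2*√Q (f(Q) = √(2*Q) = √2*√Q)
Y(L, A) = (A + L)/(-5 + A) (Y(L, A) = (L + A)/(A - 5) = (A + L)/(-5 + A))
Y(s(2, -6), -15)*40 = ((-15 - 1)/(-5 - 15))*40 = (-16/(-20))*40 = -1/20*(-16)*40 = (⅘)*40 = 32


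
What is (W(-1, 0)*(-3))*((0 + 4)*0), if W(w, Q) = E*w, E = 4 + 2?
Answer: 0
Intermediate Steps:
E = 6
W(w, Q) = 6*w
(W(-1, 0)*(-3))*((0 + 4)*0) = ((6*(-1))*(-3))*((0 + 4)*0) = (-6*(-3))*(4*0) = 18*0 = 0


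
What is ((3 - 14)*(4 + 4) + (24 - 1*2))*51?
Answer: -3366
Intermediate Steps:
((3 - 14)*(4 + 4) + (24 - 1*2))*51 = (-11*8 + (24 - 2))*51 = (-88 + 22)*51 = -66*51 = -3366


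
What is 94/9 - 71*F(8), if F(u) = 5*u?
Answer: -25466/9 ≈ -2829.6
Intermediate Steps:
94/9 - 71*F(8) = 94/9 - 355*8 = 94*(1/9) - 71*40 = 94/9 - 2840 = -25466/9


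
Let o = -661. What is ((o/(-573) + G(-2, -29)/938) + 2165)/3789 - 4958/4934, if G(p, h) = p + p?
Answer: -1088127035591/2512009164231 ≈ -0.43317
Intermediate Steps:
G(p, h) = 2*p
((o/(-573) + G(-2, -29)/938) + 2165)/3789 - 4958/4934 = ((-661/(-573) + (2*(-2))/938) + 2165)/3789 - 4958/4934 = ((-661*(-1/573) - 4*1/938) + 2165)*(1/3789) - 4958*1/4934 = ((661/573 - 2/469) + 2165)*(1/3789) - 2479/2467 = (308863/268737 + 2165)*(1/3789) - 2479/2467 = (582124468/268737)*(1/3789) - 2479/2467 = 582124468/1018244493 - 2479/2467 = -1088127035591/2512009164231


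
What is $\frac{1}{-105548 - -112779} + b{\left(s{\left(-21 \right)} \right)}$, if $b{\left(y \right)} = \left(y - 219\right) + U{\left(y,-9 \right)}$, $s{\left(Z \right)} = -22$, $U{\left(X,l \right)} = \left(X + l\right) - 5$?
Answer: $- \frac{2002986}{7231} \approx -277.0$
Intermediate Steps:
$U{\left(X,l \right)} = -5 + X + l$
$b{\left(y \right)} = -233 + 2 y$ ($b{\left(y \right)} = \left(y - 219\right) - \left(14 - y\right) = \left(-219 + y\right) + \left(-14 + y\right) = -233 + 2 y$)
$\frac{1}{-105548 - -112779} + b{\left(s{\left(-21 \right)} \right)} = \frac{1}{-105548 - -112779} + \left(-233 + 2 \left(-22\right)\right) = \frac{1}{-105548 + 112779} - 277 = \frac{1}{7231} - 277 = - \frac{2002986}{7231}$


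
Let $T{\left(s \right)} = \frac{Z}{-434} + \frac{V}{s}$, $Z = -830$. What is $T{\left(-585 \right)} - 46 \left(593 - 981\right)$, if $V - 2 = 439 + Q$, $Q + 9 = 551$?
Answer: $\frac{2265743824}{126945} \approx 17848.0$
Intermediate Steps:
$Q = 542$ ($Q = -9 + 551 = 542$)
$V = 983$ ($V = 2 + \left(439 + 542\right) = 2 + 981 = 983$)
$T{\left(s \right)} = \frac{415}{217} + \frac{983}{s}$ ($T{\left(s \right)} = - \frac{830}{-434} + \frac{983}{s} = \left(-830\right) \left(- \frac{1}{434}\right) + \frac{983}{s} = \frac{415}{217} + \frac{983}{s}$)
$T{\left(-585 \right)} - 46 \left(593 - 981\right) = \left(\frac{415}{217} + \frac{983}{-585}\right) - 46 \left(593 - 981\right) = \left(\frac{415}{217} + 983 \left(- \frac{1}{585}\right)\right) - 46 \left(-388\right) = \left(\frac{415}{217} - \frac{983}{585}\right) - -17848 = \frac{29464}{126945} + 17848 = \frac{2265743824}{126945}$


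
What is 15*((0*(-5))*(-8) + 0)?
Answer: 0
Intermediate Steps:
15*((0*(-5))*(-8) + 0) = 15*(0*(-8) + 0) = 15*(0 + 0) = 15*0 = 0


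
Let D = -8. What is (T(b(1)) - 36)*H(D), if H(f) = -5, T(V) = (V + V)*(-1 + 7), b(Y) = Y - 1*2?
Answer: 240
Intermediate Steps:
b(Y) = -2 + Y (b(Y) = Y - 2 = -2 + Y)
T(V) = 12*V (T(V) = (2*V)*6 = 12*V)
(T(b(1)) - 36)*H(D) = (12*(-2 + 1) - 36)*(-5) = (12*(-1) - 36)*(-5) = (-12 - 36)*(-5) = -48*(-5) = 240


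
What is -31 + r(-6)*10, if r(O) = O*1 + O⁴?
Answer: 12869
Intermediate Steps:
r(O) = O + O⁴
-31 + r(-6)*10 = -31 + (-6 + (-6)⁴)*10 = -31 + (-6 + 1296)*10 = -31 + 1290*10 = -31 + 12900 = 12869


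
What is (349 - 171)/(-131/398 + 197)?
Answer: 70844/78275 ≈ 0.90507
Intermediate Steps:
(349 - 171)/(-131/398 + 197) = 178/(-131*1/398 + 197) = 178/(-131/398 + 197) = 178/(78275/398) = 178*(398/78275) = 70844/78275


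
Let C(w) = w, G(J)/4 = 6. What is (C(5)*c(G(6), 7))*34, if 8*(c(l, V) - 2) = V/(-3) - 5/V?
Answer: 5780/21 ≈ 275.24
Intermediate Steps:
G(J) = 24 (G(J) = 4*6 = 24)
c(l, V) = 2 - 5/(8*V) - V/24 (c(l, V) = 2 + (V/(-3) - 5/V)/8 = 2 + (V*(-1/3) - 5/V)/8 = 2 + (-V/3 - 5/V)/8 = 2 + (-5/V - V/3)/8 = 2 + (-5/(8*V) - V/24) = 2 - 5/(8*V) - V/24)
(C(5)*c(G(6), 7))*34 = (5*(2 - 5/8/7 - 1/24*7))*34 = (5*(2 - 5/8*1/7 - 7/24))*34 = (5*(2 - 5/56 - 7/24))*34 = (5*(34/21))*34 = (170/21)*34 = 5780/21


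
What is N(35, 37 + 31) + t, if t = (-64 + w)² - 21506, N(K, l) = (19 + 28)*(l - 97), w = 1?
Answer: -18900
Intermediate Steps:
N(K, l) = -4559 + 47*l (N(K, l) = 47*(-97 + l) = -4559 + 47*l)
t = -17537 (t = (-64 + 1)² - 21506 = (-63)² - 21506 = 3969 - 21506 = -17537)
N(35, 37 + 31) + t = (-4559 + 47*(37 + 31)) - 17537 = (-4559 + 47*68) - 17537 = (-4559 + 3196) - 17537 = -1363 - 17537 = -18900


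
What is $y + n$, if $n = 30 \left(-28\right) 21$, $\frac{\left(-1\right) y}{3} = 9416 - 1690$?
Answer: $-40818$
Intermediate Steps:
$y = -23178$ ($y = - 3 \left(9416 - 1690\right) = \left(-3\right) 7726 = -23178$)
$n = -17640$ ($n = \left(-840\right) 21 = -17640$)
$y + n = -23178 - 17640 = -40818$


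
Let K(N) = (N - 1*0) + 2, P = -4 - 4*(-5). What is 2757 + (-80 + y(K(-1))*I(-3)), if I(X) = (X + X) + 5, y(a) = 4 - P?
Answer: 2689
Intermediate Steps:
P = 16 (P = -4 + 20 = 16)
K(N) = 2 + N (K(N) = (N + 0) + 2 = N + 2 = 2 + N)
y(a) = -12 (y(a) = 4 - 1*16 = 4 - 16 = -12)
I(X) = 5 + 2*X (I(X) = 2*X + 5 = 5 + 2*X)
2757 + (-80 + y(K(-1))*I(-3)) = 2757 + (-80 - 12*(5 + 2*(-3))) = 2757 + (-80 - 12*(5 - 6)) = 2757 + (-80 - 12*(-1)) = 2757 + (-80 + 12) = 2757 - 68 = 2689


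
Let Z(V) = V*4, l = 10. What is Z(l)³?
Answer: 64000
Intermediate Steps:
Z(V) = 4*V
Z(l)³ = (4*10)³ = 40³ = 64000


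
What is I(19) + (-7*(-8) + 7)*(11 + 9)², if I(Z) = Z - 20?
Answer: 25199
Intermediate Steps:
I(Z) = -20 + Z
I(19) + (-7*(-8) + 7)*(11 + 9)² = (-20 + 19) + (-7*(-8) + 7)*(11 + 9)² = -1 + (56 + 7)*20² = -1 + 63*400 = -1 + 25200 = 25199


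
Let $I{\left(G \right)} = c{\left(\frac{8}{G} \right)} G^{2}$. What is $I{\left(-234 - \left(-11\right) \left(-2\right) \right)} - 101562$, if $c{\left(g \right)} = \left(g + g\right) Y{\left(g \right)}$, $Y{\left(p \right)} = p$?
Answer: $-101434$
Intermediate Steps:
$c{\left(g \right)} = 2 g^{2}$ ($c{\left(g \right)} = \left(g + g\right) g = 2 g g = 2 g^{2}$)
$I{\left(G \right)} = 128$ ($I{\left(G \right)} = 2 \left(\frac{8}{G}\right)^{2} G^{2} = 2 \frac{64}{G^{2}} G^{2} = \frac{128}{G^{2}} G^{2} = 128$)
$I{\left(-234 - \left(-11\right) \left(-2\right) \right)} - 101562 = 128 - 101562 = -101434$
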